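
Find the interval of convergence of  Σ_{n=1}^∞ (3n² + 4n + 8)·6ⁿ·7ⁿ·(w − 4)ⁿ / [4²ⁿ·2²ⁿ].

(52/21, 116/21)

Apply the ratio test: |a_{n+1}| / |a_n| = [(3(n+1)² + 4(n+1) + 8)/(3n² + 4n + 8)] · 6·7/(16·4), which tends to 21/32 as n → ∞.
Thus R = 1/(21/32) = 32/21.
At w = 116/21: the n-th term does not approach 0; divergence by the term test.
At w = 52/21: the terms have absolute value of order n², which does not tend to 0, so the series diverges by the divergence test.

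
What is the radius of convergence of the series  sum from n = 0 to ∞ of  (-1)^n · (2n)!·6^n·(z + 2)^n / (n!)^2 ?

The ratio of consecutive coefficients is (2n+1)·(2n+2)/(n+1)² · 6 → 24.
Hence the series converges for |z + 2| < 1/(24) = 1/24, so the radius of convergence is 1/24.

R = 1/24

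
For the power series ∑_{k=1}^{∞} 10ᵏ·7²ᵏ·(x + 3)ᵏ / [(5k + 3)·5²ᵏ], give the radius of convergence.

Ratio test: |a_{k+1}/a_k| = [(5k + 3)/(5(k+1) + 3)] · 10·49/25 → 98/5 as k → ∞.
The series converges when 98/5 · |x + 3| < 1, giving R = 5/98.

R = 5/98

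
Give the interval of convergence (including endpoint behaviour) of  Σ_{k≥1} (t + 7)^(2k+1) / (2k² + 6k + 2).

Apply the ratio test: |a_{k+1}| / |a_k| = (2k² + 6k + 2)/(2(k+1)² + 6(k+1) + 2), which tends to 1 as k → ∞.
Since the exponent of (t + 7) increases by 2 each term, convergence requires |t + 7|² < 1, hence R = 1.
At t = -6: the terms are on the order of 1/k², so the series converges absolutely by comparison with the p-series (p = 2 > 1).
When t = -8, the series is dominated by a constant times Σ 1/k², which converges (p = 2 > 1).

[-8, -6]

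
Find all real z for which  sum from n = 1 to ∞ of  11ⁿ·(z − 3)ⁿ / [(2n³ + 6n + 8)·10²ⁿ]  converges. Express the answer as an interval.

The ratio of consecutive coefficients is [(2n³ + 6n + 8)/(2(n+1)³ + 6(n+1) + 8)] · 11/100 → 11/100.
Thus R = 1/(11/100) = 100/11.
Check z = 133/11: the series is dominated by a constant times Σ 1/n³, which converges (p = 3 > 1).
When z = -67/11, the terms are on the order of 1/n³, so the series converges absolutely by comparison with the p-series (p = 3 > 1).

[-67/11, 133/11]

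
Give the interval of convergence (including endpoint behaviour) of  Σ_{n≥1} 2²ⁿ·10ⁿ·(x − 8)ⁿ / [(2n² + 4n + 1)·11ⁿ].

The ratio of consecutive coefficients is [(2n² + 4n + 1)/(2(n+1)² + 4(n+1) + 1)] · 4·10/11 → 40/11.
Hence the series converges for |x − 8| < 1/(40/11) = 11/40, so the radius of convergence is 11/40.
Endpoint x = 331/40: the terms are on the order of 1/n², so the series converges absolutely by comparison with the p-series (p = 2 > 1).
At x = 309/40: absolute convergence follows by limit comparison with Σ 1/n².

[309/40, 331/40]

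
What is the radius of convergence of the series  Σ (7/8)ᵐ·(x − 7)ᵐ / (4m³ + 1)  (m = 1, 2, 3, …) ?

Apply the ratio test: |a_{m+1}| / |a_m| = [(4m³ + 1)/(4(m+1)³ + 1)] · 7/8, which tends to 7/8 as m → ∞.
Convergence for |x − 7| · 7/8 < 1, i.e. |x − 7| < 8/7. So R = 8/7.

R = 8/7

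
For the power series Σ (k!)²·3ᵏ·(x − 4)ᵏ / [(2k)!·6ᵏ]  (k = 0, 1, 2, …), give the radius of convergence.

Ratio test: |a_{k+1}/a_k| = (k+1)²/[(2k+1)·(2k+2)] · 3/6 → 1/8 as k → ∞.
Thus R = 1/(1/8) = 8.

R = 8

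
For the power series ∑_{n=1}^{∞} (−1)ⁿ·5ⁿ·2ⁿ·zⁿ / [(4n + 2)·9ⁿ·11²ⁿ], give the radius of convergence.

Apply the ratio test: |a_{n+1}| / |a_n| = [(4n + 2)/(4(n+1) + 2)] · 5·2/(9·121), which tends to 10/1089 as n → ∞.
Thus R = 1/(10/1089) = 1089/10.

R = 1089/10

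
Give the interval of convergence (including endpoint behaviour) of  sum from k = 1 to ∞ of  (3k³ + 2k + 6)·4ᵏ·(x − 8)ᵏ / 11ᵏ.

Ratio test: |a_{k+1}/a_k| = [(3(k+1)³ + 2(k+1) + 6)/(3k³ + 2k + 6)] · 4/11 → 4/11 as k → ∞.
Hence the series converges for |x − 8| < 1/(4/11) = 11/4, so the radius of convergence is 11/4.
Check x = 43/4: the terms have absolute value of order k³, which does not tend to 0, so the series diverges by the divergence test.
Endpoint x = 21/4: the terms do not tend to 0, so the series diverges.

(21/4, 43/4)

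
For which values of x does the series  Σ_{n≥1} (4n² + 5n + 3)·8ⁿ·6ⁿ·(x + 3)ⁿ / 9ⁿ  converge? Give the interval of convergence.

(-51/16, -45/16)

Apply the ratio test: |a_{n+1}| / |a_n| = [(4(n+1)² + 5(n+1) + 3)/(4n² + 5n + 3)] · 8·6/9, which tends to 16/3 as n → ∞.
Thus R = 1/(16/3) = 3/16.
When x = -45/16, the terms have absolute value of order n², which does not tend to 0, so the series diverges by the divergence test.
At x = -51/16: the terms have absolute value of order n², which does not tend to 0, so the series diverges by the divergence test.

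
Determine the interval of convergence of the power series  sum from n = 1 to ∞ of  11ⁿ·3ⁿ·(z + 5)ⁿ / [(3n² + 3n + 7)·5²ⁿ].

[-190/33, -140/33]

By the ratio test, |a_{n+1}/a_n| = [(3n² + 3n + 7)/(3(n+1)² + 3(n+1) + 7)] · 11·3/25 → 33/25.
Thus R = 1/(33/25) = 25/33.
Endpoint z = -140/33: absolute convergence follows by limit comparison with Σ 1/n².
At z = -190/33: absolute convergence follows by limit comparison with Σ 1/n².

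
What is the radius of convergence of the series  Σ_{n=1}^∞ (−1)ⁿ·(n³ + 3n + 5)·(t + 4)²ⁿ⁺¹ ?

R = 1

By the ratio test, |a_{n+1}/a_n| = ((n+1)³ + 3(n+1) + 5)/(n³ + 3n + 5) → 1.
Since the exponent of (t + 4) increases by 2 each term, convergence requires |t + 4|² < 1, hence R = 1.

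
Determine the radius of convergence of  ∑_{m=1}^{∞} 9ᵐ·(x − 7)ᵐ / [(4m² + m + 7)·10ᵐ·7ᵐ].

R = 70/9

Apply the ratio test: |a_{m+1}| / |a_m| = [(4m² + m + 7)/(4(m+1)² + (m+1) + 7)] · 9/(10·7), which tends to 9/70 as m → ∞.
Hence the series converges for |x − 7| < 1/(9/70) = 70/9, so the radius of convergence is 70/9.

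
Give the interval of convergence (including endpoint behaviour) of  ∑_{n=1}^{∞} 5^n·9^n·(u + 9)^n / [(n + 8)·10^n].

[-83/9, -79/9)

Apply the ratio test: |a_{n+1}| / |a_n| = [(n + 8)/((n+1) + 8)] · 5·9/10, which tends to 9/2 as n → ∞.
Hence the series converges for |u + 9| < 1/(9/2) = 2/9, so the radius of convergence is 2/9.
Check u = -79/9: the terms are asymptotic to a nonzero constant times 1/n, so the series diverges by limit comparison with Σ 1/n.
Endpoint u = -83/9: an alternating series whose terms decrease to 0 in absolute value, so it converges by the Leibniz criterion.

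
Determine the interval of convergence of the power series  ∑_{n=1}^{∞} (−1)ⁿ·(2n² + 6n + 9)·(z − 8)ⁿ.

(7, 9)

Ratio test: |a_{n+1}/a_n| = (2(n+1)² + 6(n+1) + 9)/(2n² + 6n + 9) → 1 as n → ∞.
Convergence for |z − 8| < 1, so R = 1.
Endpoint z = 9: the terms do not tend to 0, so the series diverges.
When z = 7, the n-th term does not approach 0; divergence by the term test.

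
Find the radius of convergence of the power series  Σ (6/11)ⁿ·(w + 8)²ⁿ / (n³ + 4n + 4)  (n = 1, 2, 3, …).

R = √66/6

Ratio test: |a_{n+1}/a_n| = [(n³ + 4n + 4)/((n+1)³ + 4(n+1) + 4)] · 6/11 → 6/11 as n → ∞.
Writing y = (w + 8)², the series in y has radius 11/6, so |w + 8| < √(11/6) and R = √66/6.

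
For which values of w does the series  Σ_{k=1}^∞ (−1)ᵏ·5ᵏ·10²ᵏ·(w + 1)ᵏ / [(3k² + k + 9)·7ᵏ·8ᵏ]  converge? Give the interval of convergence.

Ratio test: |a_{k+1}/a_k| = [(3k² + k + 9)/(3(k+1)² + (k+1) + 9)] · 5·100/(7·8) → 125/14 as k → ∞.
Convergence for |w + 1| · 125/14 < 1, i.e. |w + 1| < 14/125. So R = 14/125.
Check w = -111/125: absolute convergence follows by limit comparison with Σ 1/k².
When w = -139/125, the terms are on the order of 1/k², so the series converges absolutely by comparison with the p-series (p = 2 > 1).

[-139/125, -111/125]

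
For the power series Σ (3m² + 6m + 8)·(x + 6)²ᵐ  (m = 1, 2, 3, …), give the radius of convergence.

R = 1

The ratio of consecutive coefficients is (3(m+1)² + 6(m+1) + 8)/(3m² + 6m + 8) → 1.
Successive powers of (x + 6) differ by 2, so the series converges when |x + 6|² · 1 < 1, i.e. |x + 6| < √(1) = 1. So R = 1.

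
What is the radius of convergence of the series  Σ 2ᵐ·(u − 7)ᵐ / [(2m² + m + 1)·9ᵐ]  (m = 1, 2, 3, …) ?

R = 9/2

By the ratio test, |a_{m+1}/a_m| = [(2m² + m + 1)/(2(m+1)² + (m+1) + 1)] · 2/9 → 2/9.
Hence the series converges for |u − 7| < 1/(2/9) = 9/2, so the radius of convergence is 9/2.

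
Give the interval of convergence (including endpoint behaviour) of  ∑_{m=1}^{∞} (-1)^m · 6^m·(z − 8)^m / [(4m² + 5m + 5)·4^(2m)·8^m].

[-40/3, 88/3]

By the ratio test, |a_{m+1}/a_m| = [(4m² + 5m + 5)/(4(m+1)² + 5(m+1) + 5)] · 6/(16·8) → 3/64.
Hence the series converges for |z − 8| < 1/(3/64) = 64/3, so the radius of convergence is 64/3.
Check z = 88/3: the series is dominated by a constant times Σ 1/m², which converges (p = 2 > 1).
At z = -40/3: the terms are on the order of 1/m², so the series converges absolutely by comparison with the p-series (p = 2 > 1).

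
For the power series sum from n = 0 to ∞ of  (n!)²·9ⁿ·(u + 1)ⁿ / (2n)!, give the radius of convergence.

R = 4/9

Apply the ratio test: |a_{n+1}| / |a_n| = (n+1)²/[(2n+1)·(2n+2)] · 9, which tends to 9/4 as n → ∞.
Hence the series converges for |u + 1| < 1/(9/4) = 4/9, so the radius of convergence is 4/9.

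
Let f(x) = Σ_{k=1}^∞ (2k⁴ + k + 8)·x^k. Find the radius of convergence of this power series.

The ratio of consecutive coefficients is (2(k+1)⁴ + (k+1) + 8)/(2k⁴ + k + 8) → 1.
Convergence for |x| < 1, so R = 1.

R = 1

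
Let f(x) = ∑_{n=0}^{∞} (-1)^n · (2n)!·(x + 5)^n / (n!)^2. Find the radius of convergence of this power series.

Apply the ratio test: |a_{n+1}| / |a_n| = (2n+1)·(2n+2)/(n+1)², which tends to 4 as n → ∞.
Hence the series converges for |x + 5| < 1/(4) = 1/4, so the radius of convergence is 1/4.

R = 1/4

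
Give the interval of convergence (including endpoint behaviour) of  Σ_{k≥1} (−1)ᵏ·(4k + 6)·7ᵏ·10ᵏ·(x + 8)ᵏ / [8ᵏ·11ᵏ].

By the ratio test, |a_{k+1}/a_k| = [(4(k+1) + 6)/(4k + 6)] · 7·10/(8·11) → 35/44.
Convergence for |x + 8| · 35/44 < 1, i.e. |x + 8| < 44/35. So R = 44/35.
When x = -236/35, the k-th term does not approach 0; divergence by the term test.
At x = -324/35: the k-th term does not approach 0; divergence by the term test.

(-324/35, -236/35)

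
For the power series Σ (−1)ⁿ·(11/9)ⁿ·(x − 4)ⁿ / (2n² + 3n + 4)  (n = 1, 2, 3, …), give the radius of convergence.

R = 9/11

Ratio test: |a_{n+1}/a_n| = [(2n² + 3n + 4)/(2(n+1)² + 3(n+1) + 4)] · 11/9 → 11/9 as n → ∞.
Thus R = 1/(11/9) = 9/11.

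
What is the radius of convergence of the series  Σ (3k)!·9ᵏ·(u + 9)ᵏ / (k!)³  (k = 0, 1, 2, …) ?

R = 1/243

By the ratio test, |a_{k+1}/a_k| = (3k+1)·(3k+2)·(3k+3)/(k+1)³ · 9 → 243.
Hence the series converges for |u + 9| < 1/(243) = 1/243, so the radius of convergence is 1/243.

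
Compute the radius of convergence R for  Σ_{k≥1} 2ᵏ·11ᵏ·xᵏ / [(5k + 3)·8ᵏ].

R = 4/11

Ratio test: |a_{k+1}/a_k| = [(5k + 3)/(5(k+1) + 3)] · 2·11/8 → 11/4 as k → ∞.
Hence the series converges for |x| < 1/(11/4) = 4/11, so the radius of convergence is 4/11.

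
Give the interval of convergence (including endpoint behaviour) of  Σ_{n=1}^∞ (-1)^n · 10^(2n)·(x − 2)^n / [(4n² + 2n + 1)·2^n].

Apply the ratio test: |a_{n+1}| / |a_n| = [(4n² + 2n + 1)/(4(n+1)² + 2(n+1) + 1)] · 100/2, which tends to 50 as n → ∞.
Hence the series converges for |x − 2| < 1/(50) = 1/50, so the radius of convergence is 1/50.
Check x = 101/50: the terms are on the order of 1/n², so the series converges absolutely by comparison with the p-series (p = 2 > 1).
At x = 99/50: the terms are on the order of 1/n², so the series converges absolutely by comparison with the p-series (p = 2 > 1).

[99/50, 101/50]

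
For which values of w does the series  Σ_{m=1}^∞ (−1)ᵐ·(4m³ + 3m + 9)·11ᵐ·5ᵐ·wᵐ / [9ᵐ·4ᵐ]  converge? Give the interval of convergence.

Ratio test: |a_{m+1}/a_m| = [(4(m+1)³ + 3(m+1) + 9)/(4m³ + 3m + 9)] · 11·5/(9·4) → 55/36 as m → ∞.
The series converges when 55/36 · |w| < 1, giving R = 36/55.
At w = 36/55: the terms do not tend to 0, so the series diverges.
When w = -36/55, the m-th term does not approach 0; divergence by the term test.

(-36/55, 36/55)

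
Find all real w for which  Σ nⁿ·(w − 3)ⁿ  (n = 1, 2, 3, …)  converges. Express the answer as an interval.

{3}

Root test: |a_n|^(1/n) = n → ∞.
Since the n-th root of |a_n| is unbounded, the series converges only at w = 3; R = 0.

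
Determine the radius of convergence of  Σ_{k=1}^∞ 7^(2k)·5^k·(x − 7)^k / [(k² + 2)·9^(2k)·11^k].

R = 891/245

By the ratio test, |a_{k+1}/a_k| = [(k² + 2)/((k+1)² + 2)] · 49·5/(81·11) → 245/891.
Hence the series converges for |x − 7| < 1/(245/891) = 891/245, so the radius of convergence is 891/245.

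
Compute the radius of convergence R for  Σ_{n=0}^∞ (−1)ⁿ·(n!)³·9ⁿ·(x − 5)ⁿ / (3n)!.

R = 3

The ratio of consecutive coefficients is (n+1)³/[(3n+1)·(3n+2)·(3n+3)] · 9 → 1/3.
Hence the series converges for |x − 5| < 1/(1/3) = 3, so the radius of convergence is 3.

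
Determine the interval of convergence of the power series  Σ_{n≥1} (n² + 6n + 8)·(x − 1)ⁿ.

The ratio of consecutive coefficients is ((n+1)² + 6(n+1) + 8)/(n² + 6n + 8) → 1.
So the series converges when |x − 1| < 1 and diverges when |x − 1| > 1; R = 1.
When x = 2, the n-th term does not approach 0; divergence by the term test.
When x = 0, the terms have absolute value of order n², which does not tend to 0, so the series diverges by the divergence test.

(0, 2)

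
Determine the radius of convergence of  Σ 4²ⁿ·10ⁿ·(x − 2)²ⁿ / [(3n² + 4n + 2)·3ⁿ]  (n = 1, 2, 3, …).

R = √30/40

Ratio test: |a_{n+1}/a_n| = [(3n² + 4n + 2)/(3(n+1)² + 4(n+1) + 2)] · 16·10/3 → 160/3 as n → ∞.
Writing y = (x − 2)², the series in y has radius 3/160, so |x − 2| < √(3/160) and R = √30/40.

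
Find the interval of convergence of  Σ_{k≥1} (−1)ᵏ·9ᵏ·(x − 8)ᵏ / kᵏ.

By the Cauchy root test, |a_k|^(1/k) = 9/k → 0.
Since the k-th root of |a_k| tends to 0, the series converges for all real x; R = ∞.

(−∞, ∞)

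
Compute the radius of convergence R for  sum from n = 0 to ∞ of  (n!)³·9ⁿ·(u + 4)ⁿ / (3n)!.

Ratio test: |a_{n+1}/a_n| = (n+1)³/[(3n+1)·(3n+2)·(3n+3)] · 9 → 1/3 as n → ∞.
Hence the series converges for |u + 4| < 1/(1/3) = 3, so the radius of convergence is 3.

R = 3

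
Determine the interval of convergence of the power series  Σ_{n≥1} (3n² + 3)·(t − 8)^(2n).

By the ratio test, |a_{n+1}/a_n| = (3(n+1)² + 3)/(3n² + 3) → 1.
Since the exponent of (t − 8) increases by 2 each term, convergence requires |t − 8|² < 1, hence R = 1.
Check t = 9: the terms have absolute value of order n², which does not tend to 0, so the series diverges by the divergence test.
At t = 7: the terms have absolute value of order n², which does not tend to 0, so the series diverges by the divergence test.

(7, 9)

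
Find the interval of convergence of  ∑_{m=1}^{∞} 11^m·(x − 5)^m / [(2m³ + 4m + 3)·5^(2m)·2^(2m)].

By the ratio test, |a_{m+1}/a_m| = [(2m³ + 4m + 3)/(2(m+1)³ + 4(m+1) + 3)] · 11/(25·4) → 11/100.
The series converges when 11/100 · |x − 5| < 1, giving R = 100/11.
At x = 155/11: the terms are on the order of 1/m³, so the series converges absolutely by comparison with the p-series (p = 3 > 1).
At x = -45/11: the series is dominated by a constant times Σ 1/m³, which converges (p = 3 > 1).

[-45/11, 155/11]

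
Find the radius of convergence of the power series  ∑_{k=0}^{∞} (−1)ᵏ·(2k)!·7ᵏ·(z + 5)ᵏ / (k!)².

Apply the ratio test: |a_{k+1}| / |a_k| = (2k+1)·(2k+2)/(k+1)² · 7, which tends to 28 as k → ∞.
The series converges when 28 · |z + 5| < 1, giving R = 1/28.

R = 1/28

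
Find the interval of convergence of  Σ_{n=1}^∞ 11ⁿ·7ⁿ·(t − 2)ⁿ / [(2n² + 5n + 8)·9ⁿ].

[145/77, 163/77]

By the ratio test, |a_{n+1}/a_n| = [(2n² + 5n + 8)/(2(n+1)² + 5(n+1) + 8)] · 11·7/9 → 77/9.
The series converges when 77/9 · |t − 2| < 1, giving R = 9/77.
Endpoint t = 163/77: the terms are on the order of 1/n², so the series converges absolutely by comparison with the p-series (p = 2 > 1).
When t = 145/77, the series is dominated by a constant times Σ 1/n², which converges (p = 2 > 1).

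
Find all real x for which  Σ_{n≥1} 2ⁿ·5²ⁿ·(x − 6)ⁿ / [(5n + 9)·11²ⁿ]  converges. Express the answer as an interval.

[179/50, 421/50)

By the ratio test, |a_{n+1}/a_n| = [(5n + 9)/(5(n+1) + 9)] · 2·25/121 → 50/121.
Convergence for |x − 6| · 50/121 < 1, i.e. |x − 6| < 121/50. So R = 121/50.
When x = 421/50, the terms behave like c/n; limit comparison with the harmonic series gives divergence.
Endpoint x = 179/50: an alternating series whose terms decrease to 0 in absolute value, so it converges by the Leibniz criterion.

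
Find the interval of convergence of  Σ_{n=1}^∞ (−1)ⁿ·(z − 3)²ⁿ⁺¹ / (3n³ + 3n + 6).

[2, 4]

By the ratio test, |a_{n+1}/a_n| = (3n³ + 3n + 6)/(3(n+1)³ + 3(n+1) + 6) → 1.
Successive powers of (z − 3) differ by 2, so the series converges when |z − 3|² · 1 < 1, i.e. |z − 3| < √(1) = 1. So R = 1.
Endpoint z = 4: the series is dominated by a constant times Σ 1/n³, which converges (p = 3 > 1).
Check z = 2: the series is dominated by a constant times Σ 1/n³, which converges (p = 3 > 1).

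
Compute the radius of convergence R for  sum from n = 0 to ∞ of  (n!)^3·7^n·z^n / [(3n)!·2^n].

Ratio test: |a_{n+1}/a_n| = (n+1)³/[(3n+1)·(3n+2)·(3n+3)] · 7/2 → 7/54 as n → ∞.
Thus R = 1/(7/54) = 54/7.

R = 54/7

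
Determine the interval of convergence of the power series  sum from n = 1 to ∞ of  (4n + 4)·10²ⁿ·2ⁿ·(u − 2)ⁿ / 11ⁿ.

(389/200, 411/200)

Ratio test: |a_{n+1}/a_n| = [(4(n+1) + 4)/(4n + 4)] · 100·2/11 → 200/11 as n → ∞.
Hence the series converges for |u − 2| < 1/(200/11) = 11/200, so the radius of convergence is 11/200.
When u = 411/200, the n-th term does not approach 0; divergence by the term test.
Endpoint u = 389/200: the n-th term does not approach 0; divergence by the term test.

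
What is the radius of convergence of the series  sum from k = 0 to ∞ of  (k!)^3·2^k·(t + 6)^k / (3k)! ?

R = 27/2

The ratio of consecutive coefficients is (k+1)³/[(3k+1)·(3k+2)·(3k+3)] · 2 → 2/27.
Convergence for |t + 6| · 2/27 < 1, i.e. |t + 6| < 27/2. So R = 27/2.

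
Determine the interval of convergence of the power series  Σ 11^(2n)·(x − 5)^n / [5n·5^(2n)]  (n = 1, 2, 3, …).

[580/121, 630/121)

The ratio of consecutive coefficients is [5n/5(n+1)] · 121/25 → 121/25.
The series converges when 121/25 · |x − 5| < 1, giving R = 25/121.
Endpoint x = 630/121: comparison with the harmonic series Σ 1/n shows the series diverges.
Check x = 580/121: convergence follows from the alternating series test (terms decrease monotonically to 0).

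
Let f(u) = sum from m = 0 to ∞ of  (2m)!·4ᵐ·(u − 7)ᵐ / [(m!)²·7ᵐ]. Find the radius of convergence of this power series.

Apply the ratio test: |a_{m+1}| / |a_m| = (2m+1)·(2m+2)/(m+1)² · 4/7, which tends to 16/7 as m → ∞.
Hence the series converges for |u − 7| < 1/(16/7) = 7/16, so the radius of convergence is 7/16.

R = 7/16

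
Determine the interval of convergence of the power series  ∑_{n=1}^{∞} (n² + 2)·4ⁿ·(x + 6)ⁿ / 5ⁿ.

(-29/4, -19/4)

The ratio of consecutive coefficients is [((n+1)² + 2)/(n² + 2)] · 4/5 → 4/5.
The series converges when 4/5 · |x + 6| < 1, giving R = 5/4.
When x = -19/4, the terms do not tend to 0, so the series diverges.
At x = -29/4: the n-th term does not approach 0; divergence by the term test.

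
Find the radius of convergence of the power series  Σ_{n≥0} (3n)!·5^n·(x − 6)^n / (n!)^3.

Ratio test: |a_{n+1}/a_n| = (3n+1)·(3n+2)·(3n+3)/(n+1)³ · 5 → 135 as n → ∞.
Thus R = 1/(135) = 1/135.

R = 1/135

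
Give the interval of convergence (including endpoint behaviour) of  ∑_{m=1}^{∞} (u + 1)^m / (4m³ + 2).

The ratio of consecutive coefficients is (4m³ + 2)/(4(m+1)³ + 2) → 1.
Convergence for |u + 1| < 1, so R = 1.
At u = 0: absolute convergence follows by limit comparison with Σ 1/m³.
Check u = -2: the series is dominated by a constant times Σ 1/m³, which converges (p = 3 > 1).

[-2, 0]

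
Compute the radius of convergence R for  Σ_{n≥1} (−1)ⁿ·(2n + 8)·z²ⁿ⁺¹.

The ratio of consecutive coefficients is (2(n+1) + 8)/(2n + 8) → 1.
Successive powers of z differ by 2, so the series converges when |z|² · 1 < 1, i.e. |z| < √(1) = 1. So R = 1.

R = 1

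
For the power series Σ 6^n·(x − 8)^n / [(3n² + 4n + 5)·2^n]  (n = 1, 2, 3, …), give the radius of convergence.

R = 1/3

By the ratio test, |a_{n+1}/a_n| = [(3n² + 4n + 5)/(3(n+1)² + 4(n+1) + 5)] · 6/2 → 3.
The series converges when 3 · |x − 8| < 1, giving R = 1/3.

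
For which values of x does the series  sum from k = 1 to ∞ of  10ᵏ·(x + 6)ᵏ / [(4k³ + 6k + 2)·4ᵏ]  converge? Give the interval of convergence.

Apply the ratio test: |a_{k+1}| / |a_k| = [(4k³ + 6k + 2)/(4(k+1)³ + 6(k+1) + 2)] · 10/4, which tends to 5/2 as k → ∞.
Hence the series converges for |x + 6| < 1/(5/2) = 2/5, so the radius of convergence is 2/5.
Endpoint x = -28/5: the series is dominated by a constant times Σ 1/k³, which converges (p = 3 > 1).
When x = -32/5, absolute convergence follows by limit comparison with Σ 1/k³.

[-32/5, -28/5]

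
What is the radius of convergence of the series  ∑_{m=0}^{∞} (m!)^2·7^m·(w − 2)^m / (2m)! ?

Ratio test: |a_{m+1}/a_m| = (m+1)²/[(2m+1)·(2m+2)] · 7 → 7/4 as m → ∞.
Thus R = 1/(7/4) = 4/7.

R = 4/7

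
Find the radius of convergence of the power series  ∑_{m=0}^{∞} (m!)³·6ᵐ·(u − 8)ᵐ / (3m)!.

R = 9/2

By the ratio test, |a_{m+1}/a_m| = (m+1)³/[(3m+1)·(3m+2)·(3m+3)] · 6 → 2/9.
The series converges when 2/9 · |u − 8| < 1, giving R = 9/2.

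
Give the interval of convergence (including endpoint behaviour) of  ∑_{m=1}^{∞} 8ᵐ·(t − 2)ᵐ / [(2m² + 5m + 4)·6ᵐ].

The ratio of consecutive coefficients is [(2m² + 5m + 4)/(2(m+1)² + 5(m+1) + 4)] · 8/6 → 4/3.
The series converges when 4/3 · |t − 2| < 1, giving R = 3/4.
Endpoint t = 11/4: absolute convergence follows by limit comparison with Σ 1/m².
Endpoint t = 5/4: absolute convergence follows by limit comparison with Σ 1/m².

[5/4, 11/4]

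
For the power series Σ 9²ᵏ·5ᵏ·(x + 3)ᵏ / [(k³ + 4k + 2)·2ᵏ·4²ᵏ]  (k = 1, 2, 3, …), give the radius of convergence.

The ratio of consecutive coefficients is [(k³ + 4k + 2)/((k+1)³ + 4(k+1) + 2)] · 81·5/(2·16) → 405/32.
Thus R = 1/(405/32) = 32/405.

R = 32/405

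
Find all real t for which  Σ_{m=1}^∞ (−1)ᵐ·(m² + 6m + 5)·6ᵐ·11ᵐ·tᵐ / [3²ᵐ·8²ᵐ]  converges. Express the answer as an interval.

(-96/11, 96/11)

Apply the ratio test: |a_{m+1}| / |a_m| = [((m+1)² + 6(m+1) + 5)/(m² + 6m + 5)] · 6·11/(9·64), which tends to 11/96 as m → ∞.
Thus R = 1/(11/96) = 96/11.
At t = 96/11: the terms do not tend to 0, so the series diverges.
At t = -96/11: the terms have absolute value of order m², which does not tend to 0, so the series diverges by the divergence test.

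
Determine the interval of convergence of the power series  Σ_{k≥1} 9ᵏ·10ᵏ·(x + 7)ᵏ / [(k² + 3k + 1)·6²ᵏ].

Apply the ratio test: |a_{k+1}| / |a_k| = [(k² + 3k + 1)/((k+1)² + 3(k+1) + 1)] · 9·10/36, which tends to 5/2 as k → ∞.
Convergence for |x + 7| · 5/2 < 1, i.e. |x + 7| < 2/5. So R = 2/5.
Check x = -33/5: the series is dominated by a constant times Σ 1/k², which converges (p = 2 > 1).
When x = -37/5, absolute convergence follows by limit comparison with Σ 1/k².

[-37/5, -33/5]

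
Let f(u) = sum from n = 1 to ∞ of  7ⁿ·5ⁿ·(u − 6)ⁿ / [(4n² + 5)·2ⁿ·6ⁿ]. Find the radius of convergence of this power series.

By the ratio test, |a_{n+1}/a_n| = [(4n² + 5)/(4(n+1)² + 5)] · 7·5/(2·6) → 35/12.
Thus R = 1/(35/12) = 12/35.

R = 12/35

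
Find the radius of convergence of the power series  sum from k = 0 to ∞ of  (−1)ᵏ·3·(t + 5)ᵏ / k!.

R = ∞

The ratio of consecutive coefficients is 3/3 · 1/(k+1) → 0.
The limit is 0, so the series converges for all t; R = ∞.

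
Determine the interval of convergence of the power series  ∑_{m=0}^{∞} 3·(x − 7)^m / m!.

Apply the ratio test: |a_{m+1}| / |a_m| = 3/3 · 1/(m+1), which tends to 0 as m → ∞.
Since the limit is 0 < 1 for every x, the series converges on all of ℝ and R = ∞.

(−∞, ∞)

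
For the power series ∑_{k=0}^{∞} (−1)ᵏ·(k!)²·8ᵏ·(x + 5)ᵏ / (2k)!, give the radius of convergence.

Ratio test: |a_{k+1}/a_k| = (k+1)²/[(2k+1)·(2k+2)] · 8 → 2 as k → ∞.
The series converges when 2 · |x + 5| < 1, giving R = 1/2.

R = 1/2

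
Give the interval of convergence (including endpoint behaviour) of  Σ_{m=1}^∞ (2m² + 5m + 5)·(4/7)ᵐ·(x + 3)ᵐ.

(-19/4, -5/4)

By the ratio test, |a_{m+1}/a_m| = [(2(m+1)² + 5(m+1) + 5)/(2m² + 5m + 5)] · 4/7 → 4/7.
Convergence for |x + 3| · 4/7 < 1, i.e. |x + 3| < 7/4. So R = 7/4.
Endpoint x = -5/4: the terms do not tend to 0, so the series diverges.
Check x = -19/4: the m-th term does not approach 0; divergence by the term test.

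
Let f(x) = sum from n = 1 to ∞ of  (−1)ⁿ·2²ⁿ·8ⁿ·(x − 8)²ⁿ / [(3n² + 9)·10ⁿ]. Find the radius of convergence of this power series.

The ratio of consecutive coefficients is [(3n² + 9)/(3(n+1)² + 9)] · 4·8/10 → 16/5.
Successive powers of (x − 8) differ by 2, so the series converges when |x − 8|² · 16/5 < 1, i.e. |x − 8| < √(5/16). So R = √5/4.

R = √5/4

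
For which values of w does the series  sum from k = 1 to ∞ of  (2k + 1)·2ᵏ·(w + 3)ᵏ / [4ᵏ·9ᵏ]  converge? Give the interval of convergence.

(-21, 15)

By the ratio test, |a_{k+1}/a_k| = [(2(k+1) + 1)/(2k + 1)] · 2/(4·9) → 1/18.
Thus R = 1/(1/18) = 18.
Endpoint w = 15: the terms have absolute value of order k, which does not tend to 0, so the series diverges by the divergence test.
At w = -21: the terms have absolute value of order k, which does not tend to 0, so the series diverges by the divergence test.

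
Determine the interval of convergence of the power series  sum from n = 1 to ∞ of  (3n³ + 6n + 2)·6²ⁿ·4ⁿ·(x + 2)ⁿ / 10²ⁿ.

By the ratio test, |a_{n+1}/a_n| = [(3(n+1)³ + 6(n+1) + 2)/(3n³ + 6n + 2)] · 36·4/100 → 36/25.
Thus R = 1/(36/25) = 25/36.
At x = -47/36: the terms have absolute value of order n³, which does not tend to 0, so the series diverges by the divergence test.
At x = -97/36: the terms do not tend to 0, so the series diverges.

(-97/36, -47/36)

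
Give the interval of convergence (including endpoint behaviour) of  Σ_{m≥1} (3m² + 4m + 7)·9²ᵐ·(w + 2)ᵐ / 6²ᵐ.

(-22/9, -14/9)

By the ratio test, |a_{m+1}/a_m| = [(3(m+1)² + 4(m+1) + 7)/(3m² + 4m + 7)] · 81/36 → 9/4.
Hence the series converges for |w + 2| < 1/(9/4) = 4/9, so the radius of convergence is 4/9.
At w = -14/9: the m-th term does not approach 0; divergence by the term test.
Endpoint w = -22/9: the terms have absolute value of order m², which does not tend to 0, so the series diverges by the divergence test.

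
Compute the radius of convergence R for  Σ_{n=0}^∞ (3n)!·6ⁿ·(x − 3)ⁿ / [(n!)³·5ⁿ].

R = 5/162

Apply the ratio test: |a_{n+1}| / |a_n| = (3n+1)·(3n+2)·(3n+3)/(n+1)³ · 6/5, which tends to 162/5 as n → ∞.
Hence the series converges for |x − 3| < 1/(162/5) = 5/162, so the radius of convergence is 5/162.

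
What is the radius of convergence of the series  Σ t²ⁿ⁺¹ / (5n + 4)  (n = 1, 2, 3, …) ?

R = 1

The ratio of consecutive coefficients is (5n + 4)/(5(n+1) + 4) → 1.
Since the exponent of t increases by 2 each term, convergence requires |t|² < 1, hence R = 1.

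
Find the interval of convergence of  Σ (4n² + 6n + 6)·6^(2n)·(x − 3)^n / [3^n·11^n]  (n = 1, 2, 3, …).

(25/12, 47/12)

Apply the ratio test: |a_{n+1}| / |a_n| = [(4(n+1)² + 6(n+1) + 6)/(4n² + 6n + 6)] · 36/(3·11), which tends to 12/11 as n → ∞.
Hence the series converges for |x − 3| < 1/(12/11) = 11/12, so the radius of convergence is 11/12.
Check x = 47/12: the n-th term does not approach 0; divergence by the term test.
At x = 25/12: the terms have absolute value of order n², which does not tend to 0, so the series diverges by the divergence test.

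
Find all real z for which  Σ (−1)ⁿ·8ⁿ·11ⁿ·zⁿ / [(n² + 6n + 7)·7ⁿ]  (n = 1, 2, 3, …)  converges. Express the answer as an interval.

[-7/88, 7/88]

By the ratio test, |a_{n+1}/a_n| = [(n² + 6n + 7)/((n+1)² + 6(n+1) + 7)] · 8·11/7 → 88/7.
Hence the series converges for |z| < 1/(88/7) = 7/88, so the radius of convergence is 7/88.
At z = 7/88: the series is dominated by a constant times Σ 1/n², which converges (p = 2 > 1).
At z = -7/88: absolute convergence follows by limit comparison with Σ 1/n².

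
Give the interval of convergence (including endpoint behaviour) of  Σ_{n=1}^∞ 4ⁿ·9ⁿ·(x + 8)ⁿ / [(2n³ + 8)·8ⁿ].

[-74/9, -70/9]

Ratio test: |a_{n+1}/a_n| = [(2n³ + 8)/(2(n+1)³ + 8)] · 4·9/8 → 9/2 as n → ∞.
The series converges when 9/2 · |x + 8| < 1, giving R = 2/9.
Check x = -70/9: the series is dominated by a constant times Σ 1/n³, which converges (p = 3 > 1).
When x = -74/9, the terms are on the order of 1/n³, so the series converges absolutely by comparison with the p-series (p = 3 > 1).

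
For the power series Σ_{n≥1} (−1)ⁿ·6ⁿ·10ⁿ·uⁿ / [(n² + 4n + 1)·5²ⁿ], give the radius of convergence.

Ratio test: |a_{n+1}/a_n| = [(n² + 4n + 1)/((n+1)² + 4(n+1) + 1)] · 6·10/25 → 12/5 as n → ∞.
Thus R = 1/(12/5) = 5/12.

R = 5/12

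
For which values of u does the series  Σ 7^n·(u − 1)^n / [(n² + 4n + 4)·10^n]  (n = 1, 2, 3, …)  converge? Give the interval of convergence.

By the ratio test, |a_{n+1}/a_n| = [(n² + 4n + 4)/((n+1)² + 4(n+1) + 4)] · 7/10 → 7/10.
Convergence for |u − 1| · 7/10 < 1, i.e. |u − 1| < 10/7. So R = 10/7.
Endpoint u = 17/7: the series is dominated by a constant times Σ 1/n², which converges (p = 2 > 1).
Endpoint u = -3/7: the series is dominated by a constant times Σ 1/n², which converges (p = 2 > 1).

[-3/7, 17/7]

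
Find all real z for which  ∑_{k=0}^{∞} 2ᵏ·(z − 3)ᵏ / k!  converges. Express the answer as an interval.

By the ratio test, |a_{k+1}/a_k| = 2 · 1/(k+1) → 0.
The ratio tends to 0 regardless of z, hence R = ∞.

(−∞, ∞)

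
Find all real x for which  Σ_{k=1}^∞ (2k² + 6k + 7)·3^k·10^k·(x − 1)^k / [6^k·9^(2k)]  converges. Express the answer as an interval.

(-76/5, 86/5)

Ratio test: |a_{k+1}/a_k| = [(2(k+1)² + 6(k+1) + 7)/(2k² + 6k + 7)] · 3·10/(6·81) → 5/81 as k → ∞.
The series converges when 5/81 · |x − 1| < 1, giving R = 81/5.
At x = 86/5: the terms do not tend to 0, so the series diverges.
When x = -76/5, the k-th term does not approach 0; divergence by the term test.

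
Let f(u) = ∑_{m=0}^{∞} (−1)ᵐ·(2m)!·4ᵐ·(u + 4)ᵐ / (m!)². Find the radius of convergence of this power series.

R = 1/16

Apply the ratio test: |a_{m+1}| / |a_m| = (2m+1)·(2m+2)/(m+1)² · 4, which tends to 16 as m → ∞.
Hence the series converges for |u + 4| < 1/(16) = 1/16, so the radius of convergence is 1/16.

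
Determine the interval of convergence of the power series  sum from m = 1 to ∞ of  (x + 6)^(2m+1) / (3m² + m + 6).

[-7, -5]

By the ratio test, |a_{m+1}/a_m| = (3m² + m + 6)/(3(m+1)² + (m+1) + 6) → 1.
Successive powers of (x + 6) differ by 2, so the series converges when |x + 6|² · 1 < 1, i.e. |x + 6| < √(1) = 1. So R = 1.
Endpoint x = -5: the terms are on the order of 1/m², so the series converges absolutely by comparison with the p-series (p = 2 > 1).
At x = -7: absolute convergence follows by limit comparison with Σ 1/m².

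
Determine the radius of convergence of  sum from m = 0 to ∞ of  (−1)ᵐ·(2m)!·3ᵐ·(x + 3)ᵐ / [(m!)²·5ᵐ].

The ratio of consecutive coefficients is (2m+1)·(2m+2)/(m+1)² · 3/5 → 12/5.
Hence the series converges for |x + 3| < 1/(12/5) = 5/12, so the radius of convergence is 5/12.

R = 5/12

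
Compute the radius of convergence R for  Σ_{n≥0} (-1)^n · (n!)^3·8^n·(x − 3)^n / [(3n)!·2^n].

R = 27/4

By the ratio test, |a_{n+1}/a_n| = (n+1)³/[(3n+1)·(3n+2)·(3n+3)] · 8/2 → 4/27.
Hence the series converges for |x − 3| < 1/(4/27) = 27/4, so the radius of convergence is 27/4.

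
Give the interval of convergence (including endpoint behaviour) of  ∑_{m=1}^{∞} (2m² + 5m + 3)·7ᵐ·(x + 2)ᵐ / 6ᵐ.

(-20/7, -8/7)

By the ratio test, |a_{m+1}/a_m| = [(2(m+1)² + 5(m+1) + 3)/(2m² + 5m + 3)] · 7/6 → 7/6.
Hence the series converges for |x + 2| < 1/(7/6) = 6/7, so the radius of convergence is 6/7.
When x = -8/7, the terms do not tend to 0, so the series diverges.
When x = -20/7, the m-th term does not approach 0; divergence by the term test.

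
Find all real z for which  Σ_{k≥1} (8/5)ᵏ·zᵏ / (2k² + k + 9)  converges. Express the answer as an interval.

Ratio test: |a_{k+1}/a_k| = [(2k² + k + 9)/(2(k+1)² + (k+1) + 9)] · 8/5 → 8/5 as k → ∞.
Convergence for |z| · 8/5 < 1, i.e. |z| < 5/8. So R = 5/8.
When z = 5/8, absolute convergence follows by limit comparison with Σ 1/k².
Check z = -5/8: the terms are on the order of 1/k², so the series converges absolutely by comparison with the p-series (p = 2 > 1).

[-5/8, 5/8]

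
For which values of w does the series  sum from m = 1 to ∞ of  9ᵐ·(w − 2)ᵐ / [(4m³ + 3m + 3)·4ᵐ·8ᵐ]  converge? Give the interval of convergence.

Ratio test: |a_{m+1}/a_m| = [(4m³ + 3m + 3)/(4(m+1)³ + 3(m+1) + 3)] · 9/(4·8) → 9/32 as m → ∞.
The series converges when 9/32 · |w − 2| < 1, giving R = 32/9.
Check w = 50/9: absolute convergence follows by limit comparison with Σ 1/m³.
Endpoint w = -14/9: absolute convergence follows by limit comparison with Σ 1/m³.

[-14/9, 50/9]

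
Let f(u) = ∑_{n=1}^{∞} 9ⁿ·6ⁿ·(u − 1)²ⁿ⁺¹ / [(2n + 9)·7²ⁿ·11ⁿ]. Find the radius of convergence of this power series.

R = 7√66/18

By the ratio test, |a_{n+1}/a_n| = [(2n + 9)/(2(n+1) + 9)] · 9·6/(49·11) → 54/539.
Successive powers of (u − 1) differ by 2, so the series converges when |u − 1|² · 54/539 < 1, i.e. |u − 1| < √(539/54). So R = 7√66/18.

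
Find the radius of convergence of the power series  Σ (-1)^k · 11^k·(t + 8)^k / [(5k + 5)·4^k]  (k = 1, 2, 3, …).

R = 4/11

Ratio test: |a_{k+1}/a_k| = [(5k + 5)/(5(k+1) + 5)] · 11/4 → 11/4 as k → ∞.
Hence the series converges for |t + 8| < 1/(11/4) = 4/11, so the radius of convergence is 4/11.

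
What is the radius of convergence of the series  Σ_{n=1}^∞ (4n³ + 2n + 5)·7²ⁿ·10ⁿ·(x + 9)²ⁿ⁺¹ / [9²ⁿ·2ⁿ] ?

The ratio of consecutive coefficients is [(4(n+1)³ + 2(n+1) + 5)/(4n³ + 2n + 5)] · 49·10/(81·2) → 245/81.
Writing y = (x + 9)², the series in y has radius 81/245, so |x + 9| < √(81/245) and R = 9√5/35.

R = 9√5/35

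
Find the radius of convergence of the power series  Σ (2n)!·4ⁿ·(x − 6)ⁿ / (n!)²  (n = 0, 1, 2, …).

By the ratio test, |a_{n+1}/a_n| = (2n+1)·(2n+2)/(n+1)² · 4 → 16.
Hence the series converges for |x − 6| < 1/(16) = 1/16, so the radius of convergence is 1/16.

R = 1/16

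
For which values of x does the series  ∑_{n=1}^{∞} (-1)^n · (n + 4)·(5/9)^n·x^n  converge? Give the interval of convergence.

(-9/5, 9/5)

The ratio of consecutive coefficients is [((n+1) + 4)/(n + 4)] · 5/9 → 5/9.
Convergence for |x| · 5/9 < 1, i.e. |x| < 9/5. So R = 9/5.
At x = 9/5: the terms have absolute value of order n, which does not tend to 0, so the series diverges by the divergence test.
Endpoint x = -9/5: the terms have absolute value of order n, which does not tend to 0, so the series diverges by the divergence test.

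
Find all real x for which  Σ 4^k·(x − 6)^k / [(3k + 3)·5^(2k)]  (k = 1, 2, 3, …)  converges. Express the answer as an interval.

Ratio test: |a_{k+1}/a_k| = [(3k + 3)/(3(k+1) + 3)] · 4/25 → 4/25 as k → ∞.
Convergence for |x − 6| · 4/25 < 1, i.e. |x − 6| < 25/4. So R = 25/4.
Endpoint x = 49/4: the terms are asymptotic to a nonzero constant times 1/k, so the series diverges by limit comparison with Σ 1/k.
Check x = -1/4: the terms alternate in sign and decrease monotonically to 0 in absolute value (size ~ c/k), so the alternating series test gives convergence.

[-1/4, 49/4)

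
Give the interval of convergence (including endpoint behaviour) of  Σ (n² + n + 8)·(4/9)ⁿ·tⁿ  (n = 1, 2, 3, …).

(-9/4, 9/4)

By the ratio test, |a_{n+1}/a_n| = [((n+1)² + (n+1) + 8)/(n² + n + 8)] · 4/9 → 4/9.
Hence the series converges for |t| < 1/(4/9) = 9/4, so the radius of convergence is 9/4.
Endpoint t = 9/4: the terms have absolute value of order n², which does not tend to 0, so the series diverges by the divergence test.
Endpoint t = -9/4: the n-th term does not approach 0; divergence by the term test.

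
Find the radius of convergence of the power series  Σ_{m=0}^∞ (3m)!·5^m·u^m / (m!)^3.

Apply the ratio test: |a_{m+1}| / |a_m| = (3m+1)·(3m+2)·(3m+3)/(m+1)³ · 5, which tends to 135 as m → ∞.
Thus R = 1/(135) = 1/135.

R = 1/135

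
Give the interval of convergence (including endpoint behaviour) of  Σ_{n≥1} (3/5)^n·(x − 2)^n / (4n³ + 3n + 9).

By the ratio test, |a_{n+1}/a_n| = [(4n³ + 3n + 9)/(4(n+1)³ + 3(n+1) + 9)] · 3/5 → 3/5.
Convergence for |x − 2| · 3/5 < 1, i.e. |x − 2| < 5/3. So R = 5/3.
At x = 11/3: absolute convergence follows by limit comparison with Σ 1/n³.
Endpoint x = 1/3: the series is dominated by a constant times Σ 1/n³, which converges (p = 3 > 1).

[1/3, 11/3]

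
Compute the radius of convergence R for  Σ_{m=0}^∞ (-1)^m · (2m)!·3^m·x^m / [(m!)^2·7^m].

By the ratio test, |a_{m+1}/a_m| = (2m+1)·(2m+2)/(m+1)² · 3/7 → 12/7.
The series converges when 12/7 · |x| < 1, giving R = 7/12.

R = 7/12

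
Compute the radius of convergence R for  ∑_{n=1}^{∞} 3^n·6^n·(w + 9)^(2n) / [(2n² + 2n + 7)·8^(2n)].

Ratio test: |a_{n+1}/a_n| = [(2n² + 2n + 7)/(2(n+1)² + 2(n+1) + 7)] · 3·6/64 → 9/32 as n → ∞.
Since the exponent of (w + 9) increases by 2 each term, convergence requires |w + 9|² < 32/9, hence R = 4√2/3.

R = 4√2/3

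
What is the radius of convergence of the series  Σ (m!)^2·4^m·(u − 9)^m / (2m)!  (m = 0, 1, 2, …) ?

By the ratio test, |a_{m+1}/a_m| = (m+1)²/[(2m+1)·(2m+2)] · 4 → 1.
So the series converges when |u − 9| < 1 and diverges when |u − 9| > 1; R = 1.

R = 1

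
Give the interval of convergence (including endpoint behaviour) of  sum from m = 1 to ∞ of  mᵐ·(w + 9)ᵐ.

{-9}

Applying the root test, |a_m|^(1/m) = m → ∞.
The root grows without bound, so R = 0 (convergence only at w = -9).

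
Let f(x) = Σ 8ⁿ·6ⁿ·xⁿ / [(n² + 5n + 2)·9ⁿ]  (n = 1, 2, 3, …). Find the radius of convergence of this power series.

By the ratio test, |a_{n+1}/a_n| = [(n² + 5n + 2)/((n+1)² + 5(n+1) + 2)] · 8·6/9 → 16/3.
Convergence for |x| · 16/3 < 1, i.e. |x| < 3/16. So R = 3/16.

R = 3/16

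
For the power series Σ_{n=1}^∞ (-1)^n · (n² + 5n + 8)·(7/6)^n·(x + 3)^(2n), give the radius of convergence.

R = √42/7

Ratio test: |a_{n+1}/a_n| = [((n+1)² + 5(n+1) + 8)/(n² + 5n + 8)] · 7/6 → 7/6 as n → ∞.
Writing y = (x + 3)², the series in y has radius 6/7, so |x + 3| < √(6/7) and R = √42/7.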